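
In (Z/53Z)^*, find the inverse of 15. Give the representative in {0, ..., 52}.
Apply the extended Euclidean algorithm to (53, 15), tracking rows (r, s, t) with s·53 + t·15 = r. Each division r_prev = q·r_cur + r_new produces the new row as (previous row) − q·(current row):
  row A: (53, 1, 0)   [1·53 + 0·15 = 53]
  row B: (15, 0, 1)   [0·53 + 1·15 = 15]
  53 = 3·15 + 8   → row C = row A − 3·row B = (8, 1, −3)   [check: 1·53 − 3·15 = 8]
  15 = 1·8 + 7   → row D = row B − 1·row C = (7, −1, 4)   [check: −1·53 + 4·15 = 7]
  8 = 1·7 + 1   → row E = row C − 1·row D = (1, 2, −7)   [check: 2·53 − 7·15 = 1]
  7 = 7·1 + 0   → remainder 0, stop. gcd = 1 (last nonzero row E).
The gcd is 1, so 15 is invertible mod 53. The last nonzero row gives 2·53 − 7·15 = 1, so t = −7. So 15^(−1) ≡ −7 ≡ 46 (mod 53). Verify: 15 · 46 = 690 ≡ 1 (mod 53). ✓

Final answer: 15^(−1) ≡ 46 (mod 53)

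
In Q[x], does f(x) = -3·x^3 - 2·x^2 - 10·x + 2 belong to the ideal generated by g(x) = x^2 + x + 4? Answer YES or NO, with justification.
In Q[x] the ideal (g) consists of all multiples of g, so f ∈ (g) iff g | f, i.e. iff the remainder of f on division by g is 0. Divide f by g (g is monic, so eliminate the leading term of the running remainder at each step):
  leading term -3·x^3: subtract (-3·x)·g(x) = -3·x^3 - 3·x^2 - 12·x, leaving x^2 + 2·x + 2
  leading term x^2: subtract (1)·g(x) = x^2 + x + 4, leaving x - 2
The remainder r(x) = x - 2 ≠ 0 (and deg r < deg g), so g ∤ f, i.e. f ∉ (g).

Final answer: NO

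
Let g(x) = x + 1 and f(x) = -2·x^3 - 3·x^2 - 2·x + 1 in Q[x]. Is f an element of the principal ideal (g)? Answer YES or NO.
NO

In Q[x] the ideal (g) consists of all multiples of g, so f ∈ (g) iff g | f, i.e. iff the remainder of f on division by g is 0. Divide f by g (g is monic, so eliminate the leading term of the running remainder at each step):
  leading term -2·x^3: subtract (-2·x^2)·g(x) = -2·x^3 - 2·x^2, leaving -x^2 - 2·x + 1
  leading term -x^2: subtract (-x)·g(x) = -x^2 - x, leaving 1 - x
  leading term -x: subtract (-1)·g(x) = -x - 1, leaving 2
The remainder r(x) = 2 ≠ 0 (and deg r < deg g), so g ∤ f, i.e. f ∉ (g).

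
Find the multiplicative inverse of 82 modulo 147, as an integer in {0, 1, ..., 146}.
82^(−1) ≡ 52 (mod 147)

Apply the extended Euclidean algorithm to (147, 82), tracking rows (r, s, t) with s·147 + t·82 = r. Each division r_prev = q·r_cur + r_new produces the new row as (previous row) − q·(current row):
  row A: (147, 1, 0)   [1·147 + 0·82 = 147]
  row B: (82, 0, 1)   [0·147 + 1·82 = 82]
  147 = 1·82 + 65   → row C = row A − 1·row B = (65, 1, −1)   [check: 1·147 − 1·82 = 65]
  82 = 1·65 + 17   → row D = row B − 1·row C = (17, −1, 2)   [check: −1·147 + 2·82 = 17]
  65 = 3·17 + 14   → row E = row C − 3·row D = (14, 4, −7)   [check: 4·147 − 7·82 = 14]
  17 = 1·14 + 3   → row F = row D − 1·row E = (3, −5, 9)   [check: −5·147 + 9·82 = 3]
  14 = 4·3 + 2   → row G = row E − 4·row F = (2, 24, −43)   [check: 24·147 − 43·82 = 2]
  3 = 1·2 + 1   → row H = row F − 1·row G = (1, −29, 52)   [check: −29·147 + 52·82 = 1]
  2 = 2·1 + 0   → remainder 0, stop. gcd = 1 (last nonzero row H).
The gcd is 1, so 82 is invertible mod 147. The last nonzero row gives −29·147 + 52·82 = 1, so t = 52. So 82^(−1) ≡ 52 (mod 147). Verify: 82 · 52 = 4264 ≡ 1 (mod 147). ✓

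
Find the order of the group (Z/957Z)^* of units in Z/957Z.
|(Z/957Z)^*| = 560

(Z/957Z)^* consists of the classes a with gcd(a, 957) = 1, so its order is φ(957). φ is multiplicative, with φ(p^e) = p^e − p^(e−1). Factorise 957 = 3 · 11 · 29. Then
  φ(957) = (3 − 1) · (11 − 1) · (29 − 1) = 2 · 10 · 28 = 560.
Thus |(Z/957Z)^*| = 560.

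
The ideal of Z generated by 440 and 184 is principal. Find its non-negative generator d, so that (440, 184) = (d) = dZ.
In the PID Z, (a, b) is generated by gcd(a, b). Compute gcd(440, 184) with the extended Euclidean algorithm, tracking rows (r, s, t) with s·440 + t·184 = r:
  row A: (440, 1, 0)   [1·440 + 0·184 = 440]
  row B: (184, 0, 1)   [0·440 + 1·184 = 184]
  440 = 2·184 + 72   → row C = row A − 2·row B = (72, 1, −2)   [check: 1·440 − 2·184 = 72]
  184 = 2·72 + 40   → row D = row B − 2·row C = (40, −2, 5)   [check: −2·440 + 5·184 = 40]
  72 = 1·40 + 32   → row E = row C − 1·row D = (32, 3, −7)   [check: 3·440 − 7·184 = 32]
  40 = 1·32 + 8   → row F = row D − 1·row E = (8, −5, 12)   [check: −5·440 + 12·184 = 8]
  32 = 4·8 + 0   → remainder 0, stop. gcd = 8 (last nonzero row F).
So gcd(440, 184) = 8, with Bézout identity −5·440 + 12·184 = 8. Containment (⊇): the Bézout identity exhibits 8 as an element of (440, 184), giving (8) ⊆ (440, 184). Containment (⊆): since 8 | 440 and 8 | 184 (440 = 8·55, 184 = 8·23), every Z-linear combination of 440 and 184 is divisible by 8, so (440, 184) ⊆ (8). Therefore (440, 184) = (8), d = 8.

Final answer: (440, 184) = (8); d = 8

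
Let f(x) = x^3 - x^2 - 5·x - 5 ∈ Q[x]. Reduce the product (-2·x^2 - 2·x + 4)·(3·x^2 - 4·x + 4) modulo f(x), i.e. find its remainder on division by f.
a · b ≡ -22·x^2 - 74·x - 4 (mod f(x))

First multiply in Q[x] without reducing: a · b = -6·x^4 + 2·x^3 + 12·x^2 - 24·x + 16. Now divide by f(x) = x^3 - x^2 - 5·x - 5, eliminating the leading term at each step:
  leading term -6·x^4: subtract (-6·x)·f(x) = -6·x^4 + 6·x^3 + 30·x^2 + 30·x, leaving -4·x^3 - 18·x^2 - 54·x + 16
  leading term -4·x^3: subtract (-4)·f(x) = -4·x^3 + 4·x^2 + 20·x + 20, leaving -22·x^2 - 74·x - 4
The degree is now < 3, so this is the remainder. Hence a · b ≡ -22·x^2 - 74·x - 4 in Q[x]/(f).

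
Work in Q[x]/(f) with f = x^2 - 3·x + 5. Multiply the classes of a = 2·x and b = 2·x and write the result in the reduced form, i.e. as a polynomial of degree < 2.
First multiply in Q[x] without reducing: a · b = 4·x^2. Now divide by f(x) = x^2 - 3·x + 5, eliminating the leading term at each step:
  leading term 4·x^2: subtract (4)·f(x) = 4·x^2 - 12·x + 20, leaving 12·x - 20
The degree is now < 2, so this is the remainder. Hence a · b ≡ 12·x - 20 in Q[x]/(f).

Final answer: a · b ≡ 12·x - 20 (mod f(x))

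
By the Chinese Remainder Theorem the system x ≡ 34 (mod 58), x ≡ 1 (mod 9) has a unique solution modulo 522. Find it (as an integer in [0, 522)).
x ≡ 208 (mod 522); the representative in [0, 522) is 208

The moduli 58, 9 are pairwise coprime, so by the CRT there is a unique solution mod 58·9 = 522.
Solve by successive substitution. Start with x ≡ 34 (mod 58).
  Combine with x ≡ 1 (mod 9): write x = 34 + 58·t and require 34 + 58·t ≡ 1 (mod 9), i.e. 58·t ≡ 1 − 34 ≡ 3 (mod 9). Since 58^(−1) ≡ 7 (mod 9) (58 ≡ 4 (mod 9)), t ≡ 7·3 ≡ 3 (mod 9). So x ≡ 34 + 58·3 = 208 (mod 522).
Unique solution in [0, 522): x = 208.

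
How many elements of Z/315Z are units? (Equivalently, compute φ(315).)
An element a ∈ Z/315Z is a unit iff gcd(a, 315) = 1, so the number of units is φ(315). φ is multiplicative, with φ(p^e) = p^e − p^(e−1). Factorise 315 = 3^2 · 5 · 7. Then
  φ(315) = (3^2 − 3^1) · (5 − 1) · (7 − 1) = 6 · 4 · 6 = 144.

Final answer: Z/315Z has φ(315) = 144 units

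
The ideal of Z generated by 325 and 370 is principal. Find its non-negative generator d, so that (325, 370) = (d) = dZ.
In the PID Z, (a, b) is generated by gcd(a, b). Compute gcd(370, 325) with the extended Euclidean algorithm, tracking rows (r, s, t) with s·370 + t·325 = r:
  row A: (370, 1, 0)   [1·370 + 0·325 = 370]
  row B: (325, 0, 1)   [0·370 + 1·325 = 325]
  370 = 1·325 + 45   → row C = row A − 1·row B = (45, 1, −1)   [check: 1·370 − 1·325 = 45]
  325 = 7·45 + 10   → row D = row B − 7·row C = (10, −7, 8)   [check: −7·370 + 8·325 = 10]
  45 = 4·10 + 5   → row E = row C − 4·row D = (5, 29, −33)   [check: 29·370 − 33·325 = 5]
  10 = 2·5 + 0   → remainder 0, stop. gcd = 5 (last nonzero row E).
So gcd(325, 370) = 5, with Bézout identity 29·370 − 33·325 = 5. Containment (⊇): the Bézout identity exhibits 5 as an element of (325, 370), giving (5) ⊆ (325, 370). Containment (⊆): since 5 | 325 and 5 | 370 (325 = 5·65, 370 = 5·74), every Z-linear combination of 325 and 370 is divisible by 5, so (325, 370) ⊆ (5). Therefore (325, 370) = (5), d = 5.

Final answer: (325, 370) = (5); d = 5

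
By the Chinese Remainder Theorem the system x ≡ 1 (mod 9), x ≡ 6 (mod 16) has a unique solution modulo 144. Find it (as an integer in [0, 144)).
The moduli 9, 16 are pairwise coprime, so by the CRT there is a unique solution mod 9·16 = 144.
Solve by successive substitution. Start with x ≡ 1 (mod 9).
  Combine with x ≡ 6 (mod 16): write x = 1 + 9·t and require 1 + 9·t ≡ 6 (mod 16), i.e. 9·t ≡ 6 − 1 ≡ 5 (mod 16). Since 9^(−1) ≡ 9 (mod 16), t ≡ 9·5 ≡ 13 (mod 16). So x ≡ 1 + 9·13 = 118 (mod 144).
Unique solution in [0, 144): x = 118.

Final answer: x ≡ 118 (mod 144); the representative in [0, 144) is 118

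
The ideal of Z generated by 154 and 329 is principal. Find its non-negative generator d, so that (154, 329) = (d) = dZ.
In the PID Z, (a, b) is generated by gcd(a, b). Compute gcd(329, 154) with the extended Euclidean algorithm, tracking rows (r, s, t) with s·329 + t·154 = r:
  row A: (329, 1, 0)   [1·329 + 0·154 = 329]
  row B: (154, 0, 1)   [0·329 + 1·154 = 154]
  329 = 2·154 + 21   → row C = row A − 2·row B = (21, 1, −2)   [check: 1·329 − 2·154 = 21]
  154 = 7·21 + 7   → row D = row B − 7·row C = (7, −7, 15)   [check: −7·329 + 15·154 = 7]
  21 = 3·7 + 0   → remainder 0, stop. gcd = 7 (last nonzero row D).
So gcd(154, 329) = 7, with Bézout identity −7·329 + 15·154 = 7. Containment (⊇): the Bézout identity exhibits 7 as an element of (154, 329), giving (7) ⊆ (154, 329). Containment (⊆): since 7 | 154 and 7 | 329 (154 = 7·22, 329 = 7·47), every Z-linear combination of 154 and 329 is divisible by 7, so (154, 329) ⊆ (7). Therefore (154, 329) = (7), d = 7.

Final answer: (154, 329) = (7); d = 7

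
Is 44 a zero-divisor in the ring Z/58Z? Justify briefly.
YES

gcd(44, 58) = 2 > 1, so 44 is not a unit in Z/58Z. In Z/nZ every nonzero non-unit is a zero-divisor: explicitly, take b = 58/gcd = 29 ≠ 0 (mod 58); then 44·29 = 1276 = 22·58, i.e. 44·29 ≡ 0 (mod 58). So 44 is a zero-divisor.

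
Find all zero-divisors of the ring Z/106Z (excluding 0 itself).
nonzero zero-divisors of Z/106Z = {2, 4, 6, 8, 10, 12, 14, 16, 18, 20, 22, 24, 26, 28, 30, 32, 34, 36, 38, 40, 42, 44, 46, 48, 50, 52, 53, 54, 56, 58, 60, 62, 64, 66, 68, 70, 72, 74, 76, 78, 80, 82, 84, 86, 88, 90, 92, 94, 96, 98, 100, 102, 104}

An element a ∈ Z/106Z (with a ≠ 0) is a zero-divisor iff gcd(a, 106) > 1 (because a is a unit precisely when gcd(a, n) = 1, and in Z/nZ every nonzero, non-unit element is a zero-divisor). Scan a = 1, ..., 105 and keep those with gcd(a, 106) > 1:
  gcd(2, 106) = 2, gcd(4, 106) = 2, gcd(6, 106) = 2, gcd(8, 106) = 2, gcd(10, 106) = 2, gcd(12, 106) = 2, gcd(14, 106) = 2, gcd(16, 106) = 2, gcd(18, 106) = 2, gcd(20, 106) = 2, gcd(22, 106) = 2, gcd(24, 106) = 2, gcd(26, 106) = 2, gcd(28, 106) = 2, gcd(30, 106) = 2, gcd(32, 106) = 2, gcd(34, 106) = 2, gcd(36, 106) = 2, gcd(38, 106) = 2, gcd(40, 106) = 2, gcd(42, 106) = 2, gcd(44, 106) = 2, gcd(46, 106) = 2, gcd(48, 106) = 2, gcd(50, 106) = 2, gcd(52, 106) = 2, gcd(53, 106) = 53, gcd(54, 106) = 2, gcd(56, 106) = 2, gcd(58, 106) = 2, gcd(60, 106) = 2, gcd(62, 106) = 2, gcd(64, 106) = 2, gcd(66, 106) = 2, gcd(68, 106) = 2, gcd(70, 106) = 2, gcd(72, 106) = 2, gcd(74, 106) = 2, gcd(76, 106) = 2, gcd(78, 106) = 2, gcd(80, 106) = 2, gcd(82, 106) = 2, gcd(84, 106) = 2, gcd(86, 106) = 2, gcd(88, 106) = 2, gcd(90, 106) = 2, gcd(92, 106) = 2, gcd(94, 106) = 2, gcd(96, 106) = 2, gcd(98, 106) = 2, gcd(100, 106) = 2, gcd(102, 106) = 2, gcd(104, 106) = 2.
All other a ∈ {1, ..., 105} have gcd(a, 106) = 1 and are units. So the nonzero zero-divisors are exactly the 53 values of a appearing in this scan.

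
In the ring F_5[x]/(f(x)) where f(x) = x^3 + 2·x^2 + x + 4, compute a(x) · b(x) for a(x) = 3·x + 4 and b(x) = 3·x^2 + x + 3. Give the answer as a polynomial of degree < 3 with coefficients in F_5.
Multiply as integer polynomials: a · b = 9·x^3 + 15·x^2 + 13·x + 12. Reducing coefficients mod 5: a · b ≡ 4·x^3 + 3·x + 2. Now divide by f(x) = x^3 + 2·x^2 + x + 4 in F_5[x], eliminating the leading term at each step:
  leading term 4·x^3: subtract (4)·f(x) = 4·x^3 + 3·x^2 + 4·x + 1, leaving 2·x^2 + 4·x + 1 (coefficients mod 5)
The degree is now < 3, so this is the remainder. Hence a · b ≡ 2·x^2 + 4·x + 1 in F_5[x]/(f).

Final answer: a · b ≡ 2·x^2 + 4·x + 1 (mod f(x))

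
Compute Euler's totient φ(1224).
φ(1224) = 384

φ is multiplicative, with φ(p^e) = p^e − p^(e−1). Factorise 1224 = 2^3 · 3^2 · 17. Then
  φ(1224) = (2^3 − 2^2) · (3^2 − 3^1) · (17 − 1) = 4 · 6 · 16 = 384.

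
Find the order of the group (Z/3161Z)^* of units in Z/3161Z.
|(Z/3161Z)^*| = 3024

(Z/3161Z)^* consists of the classes a with gcd(a, 3161) = 1, so its order is φ(3161). φ is multiplicative, with φ(p^e) = p^e − p^(e−1). Factorise 3161 = 29 · 109. Then
  φ(3161) = (29 − 1) · (109 − 1) = 28 · 108 = 3024.
Thus |(Z/3161Z)^*| = 3024.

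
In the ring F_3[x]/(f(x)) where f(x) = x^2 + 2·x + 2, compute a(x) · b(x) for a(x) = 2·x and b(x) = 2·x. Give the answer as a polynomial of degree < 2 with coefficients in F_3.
Multiply as integer polynomials: a · b = 4·x^2. Reducing coefficients mod 3: a · b ≡ x^2. Now divide by f(x) = x^2 + 2·x + 2 in F_3[x], eliminating the leading term at each step:
  leading term x^2: subtract (1)·f(x) = x^2 + 2·x + 2, leaving x + 1 (coefficients mod 3)
The degree is now < 2, so this is the remainder. Hence a · b ≡ x + 1 in F_3[x]/(f).

Final answer: a · b ≡ x + 1 (mod f(x))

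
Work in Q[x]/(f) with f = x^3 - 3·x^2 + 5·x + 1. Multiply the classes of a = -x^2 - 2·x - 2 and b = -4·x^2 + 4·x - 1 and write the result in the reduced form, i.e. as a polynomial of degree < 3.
a · b ≡ 29·x^2 - 90·x - 14 (mod f(x))

First multiply in Q[x] without reducing: a · b = 4·x^4 + 4·x^3 + x^2 - 6·x + 2. Now divide by f(x) = x^3 - 3·x^2 + 5·x + 1, eliminating the leading term at each step:
  leading term 4·x^4: subtract (4·x)·f(x) = 4·x^4 - 12·x^3 + 20·x^2 + 4·x, leaving 16·x^3 - 19·x^2 - 10·x + 2
  leading term 16·x^3: subtract (16)·f(x) = 16·x^3 - 48·x^2 + 80·x + 16, leaving 29·x^2 - 90·x - 14
The degree is now < 3, so this is the remainder. Hence a · b ≡ 29·x^2 - 90·x - 14 in Q[x]/(f).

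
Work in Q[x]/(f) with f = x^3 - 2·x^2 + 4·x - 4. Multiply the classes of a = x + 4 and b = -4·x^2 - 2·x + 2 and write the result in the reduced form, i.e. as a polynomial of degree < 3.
First multiply in Q[x] without reducing: a · b = -4·x^3 - 18·x^2 - 6·x + 8. Now divide by f(x) = x^3 - 2·x^2 + 4·x - 4, eliminating the leading term at each step:
  leading term -4·x^3: subtract (-4)·f(x) = -4·x^3 + 8·x^2 - 16·x + 16, leaving -26·x^2 + 10·x - 8
The degree is now < 3, so this is the remainder. Hence a · b ≡ -26·x^2 + 10·x - 8 in Q[x]/(f).

Final answer: a · b ≡ -26·x^2 + 10·x - 8 (mod f(x))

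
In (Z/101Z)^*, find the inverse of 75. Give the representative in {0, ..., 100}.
Apply the extended Euclidean algorithm to (101, 75), tracking rows (r, s, t) with s·101 + t·75 = r. Each division r_prev = q·r_cur + r_new produces the new row as (previous row) − q·(current row):
  row A: (101, 1, 0)   [1·101 + 0·75 = 101]
  row B: (75, 0, 1)   [0·101 + 1·75 = 75]
  101 = 1·75 + 26   → row C = row A − 1·row B = (26, 1, −1)   [check: 1·101 − 1·75 = 26]
  75 = 2·26 + 23   → row D = row B − 2·row C = (23, −2, 3)   [check: −2·101 + 3·75 = 23]
  26 = 1·23 + 3   → row E = row C − 1·row D = (3, 3, −4)   [check: 3·101 − 4·75 = 3]
  23 = 7·3 + 2   → row F = row D − 7·row E = (2, −23, 31)   [check: −23·101 + 31·75 = 2]
  3 = 1·2 + 1   → row G = row E − 1·row F = (1, 26, −35)   [check: 26·101 − 35·75 = 1]
  2 = 2·1 + 0   → remainder 0, stop. gcd = 1 (last nonzero row G).
The gcd is 1, so 75 is invertible mod 101. The last nonzero row gives 26·101 − 35·75 = 1, so t = −35. So 75^(−1) ≡ −35 ≡ 66 (mod 101). Verify: 75 · 66 = 4950 ≡ 1 (mod 101). ✓

Final answer: 75^(−1) ≡ 66 (mod 101)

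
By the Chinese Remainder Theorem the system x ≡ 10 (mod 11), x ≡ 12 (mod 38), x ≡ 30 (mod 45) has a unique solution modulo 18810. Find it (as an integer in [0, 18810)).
The moduli 11, 38, 45 are pairwise coprime, so by the CRT there is a unique solution mod 11·38·45 = 18810.
Solve by successive substitution. Start with x ≡ 10 (mod 11).
  Combine with x ≡ 12 (mod 38): write x = 10 + 11·t and require 10 + 11·t ≡ 12 (mod 38), i.e. 11·t ≡ 12 − 10 ≡ 2 (mod 38). Since 11^(−1) ≡ 7 (mod 38), t ≡ 7·2 ≡ 14 (mod 38). So x ≡ 10 + 11·14 = 164 (mod 418).
  Combine with x ≡ 30 (mod 45): write x = 164 + 418·t and require 164 + 418·t ≡ 30 (mod 45), i.e. 418·t ≡ 30 − 164 ≡ 1 (mod 45). Since 418^(−1) ≡ 7 (mod 45) (418 ≡ 13 (mod 45)), t ≡ 7·1 ≡ 7 (mod 45). So x ≡ 164 + 418·7 = 3090 (mod 18810).
Unique solution in [0, 18810): x = 3090.

Final answer: x ≡ 3090 (mod 18810); the representative in [0, 18810) is 3090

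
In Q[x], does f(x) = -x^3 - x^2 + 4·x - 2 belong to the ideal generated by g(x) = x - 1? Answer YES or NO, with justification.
In Q[x] the ideal (g) consists of all multiples of g, so f ∈ (g) iff g | f, i.e. iff the remainder of f on division by g is 0. Divide f by g (g is monic, so eliminate the leading term of the running remainder at each step):
  leading term -x^3: subtract (-x^2)·g(x) = -x^3 + x^2, leaving -2·x^2 + 4·x - 2
  leading term -2·x^2: subtract (-2·x)·g(x) = -2·x^2 + 2·x, leaving 2·x - 2
  leading term 2·x: subtract (2)·g(x) = 2·x - 2, leaving 0
The remainder is 0, so f(x) = g(x) · h(x) with h(x) = -x^2 - 2·x + 2. Hence g | f, i.e. f ∈ (g).

Final answer: YES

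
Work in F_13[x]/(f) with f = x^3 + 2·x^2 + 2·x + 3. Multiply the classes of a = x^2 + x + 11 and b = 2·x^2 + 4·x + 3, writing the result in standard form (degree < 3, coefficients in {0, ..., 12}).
a · b ≡ 8·x^2 + 11·x + 1 (mod f(x))

Multiply as integer polynomials: a · b = 2·x^4 + 6·x^3 + 29·x^2 + 47·x + 33. Reducing coefficients mod 13: a · b ≡ 2·x^4 + 6·x^3 + 3·x^2 + 8·x + 7. Now divide by f(x) = x^3 + 2·x^2 + 2·x + 3 in F_13[x], eliminating the leading term at each step:
  leading term 2·x^4: subtract (2·x)·f(x) = 2·x^4 + 4·x^3 + 4·x^2 + 6·x, leaving 2·x^3 + 12·x^2 + 2·x + 7 (coefficients mod 13)
  leading term 2·x^3: subtract (2)·f(x) = 2·x^3 + 4·x^2 + 4·x + 6, leaving 8·x^2 + 11·x + 1 (coefficients mod 13)
The degree is now < 3, so this is the remainder. Hence a · b ≡ 8·x^2 + 11·x + 1 in F_13[x]/(f).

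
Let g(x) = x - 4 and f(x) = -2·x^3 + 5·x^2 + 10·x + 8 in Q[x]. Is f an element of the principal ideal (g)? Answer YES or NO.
In Q[x] the ideal (g) consists of all multiples of g, so f ∈ (g) iff g | f, i.e. iff the remainder of f on division by g is 0. Divide f by g (g is monic, so eliminate the leading term of the running remainder at each step):
  leading term -2·x^3: subtract (-2·x^2)·g(x) = -2·x^3 + 8·x^2, leaving -3·x^2 + 10·x + 8
  leading term -3·x^2: subtract (-3·x)·g(x) = -3·x^2 + 12·x, leaving 8 - 2·x
  leading term -2·x: subtract (-2)·g(x) = 8 - 2·x, leaving 0
The remainder is 0, so f(x) = g(x) · h(x) with h(x) = -2·x^2 - 3·x - 2. Hence g | f, i.e. f ∈ (g).

Final answer: YES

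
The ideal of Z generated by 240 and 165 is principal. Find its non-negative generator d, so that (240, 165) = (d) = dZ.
In the PID Z, (a, b) is generated by gcd(a, b). Compute gcd(240, 165) with the extended Euclidean algorithm, tracking rows (r, s, t) with s·240 + t·165 = r:
  row A: (240, 1, 0)   [1·240 + 0·165 = 240]
  row B: (165, 0, 1)   [0·240 + 1·165 = 165]
  240 = 1·165 + 75   → row C = row A − 1·row B = (75, 1, −1)   [check: 1·240 − 1·165 = 75]
  165 = 2·75 + 15   → row D = row B − 2·row C = (15, −2, 3)   [check: −2·240 + 3·165 = 15]
  75 = 5·15 + 0   → remainder 0, stop. gcd = 15 (last nonzero row D).
So gcd(240, 165) = 15, with Bézout identity −2·240 + 3·165 = 15. Containment (⊇): the Bézout identity exhibits 15 as an element of (240, 165), giving (15) ⊆ (240, 165). Containment (⊆): since 15 | 240 and 15 | 165 (240 = 15·16, 165 = 15·11), every Z-linear combination of 240 and 165 is divisible by 15, so (240, 165) ⊆ (15). Therefore (240, 165) = (15), d = 15.

Final answer: (240, 165) = (15); d = 15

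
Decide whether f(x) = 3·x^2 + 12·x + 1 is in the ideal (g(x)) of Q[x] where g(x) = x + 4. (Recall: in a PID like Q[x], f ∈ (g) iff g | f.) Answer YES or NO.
NO

In Q[x] the ideal (g) consists of all multiples of g, so f ∈ (g) iff g | f, i.e. iff the remainder of f on division by g is 0. Divide f by g (g is monic, so eliminate the leading term of the running remainder at each step):
  leading term 3·x^2: subtract (3·x)·g(x) = 3·x^2 + 12·x, leaving 1
The remainder r(x) = 1 ≠ 0 (and deg r < deg g), so g ∤ f, i.e. f ∉ (g).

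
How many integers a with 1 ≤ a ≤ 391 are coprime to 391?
The number of a ∈ {1, ..., 391} with gcd(a, 391) = 1 is by definition Euler's totient φ(391). φ is multiplicative, with φ(p^e) = p^e − p^(e−1). Factorise 391 = 17 · 23. Then
  φ(391) = (17 − 1) · (23 − 1) = 16 · 22 = 352.
So there are 352 such integers.

Final answer: 352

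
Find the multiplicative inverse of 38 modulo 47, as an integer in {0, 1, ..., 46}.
38^(−1) ≡ 26 (mod 47)

Apply the extended Euclidean algorithm to (47, 38), tracking rows (r, s, t) with s·47 + t·38 = r. Each division r_prev = q·r_cur + r_new produces the new row as (previous row) − q·(current row):
  row A: (47, 1, 0)   [1·47 + 0·38 = 47]
  row B: (38, 0, 1)   [0·47 + 1·38 = 38]
  47 = 1·38 + 9   → row C = row A − 1·row B = (9, 1, −1)   [check: 1·47 − 1·38 = 9]
  38 = 4·9 + 2   → row D = row B − 4·row C = (2, −4, 5)   [check: −4·47 + 5·38 = 2]
  9 = 4·2 + 1   → row E = row C − 4·row D = (1, 17, −21)   [check: 17·47 − 21·38 = 1]
  2 = 2·1 + 0   → remainder 0, stop. gcd = 1 (last nonzero row E).
The gcd is 1, so 38 is invertible mod 47. The last nonzero row gives 17·47 − 21·38 = 1, so t = −21. So 38^(−1) ≡ −21 ≡ 26 (mod 47). Verify: 38 · 26 = 988 ≡ 1 (mod 47). ✓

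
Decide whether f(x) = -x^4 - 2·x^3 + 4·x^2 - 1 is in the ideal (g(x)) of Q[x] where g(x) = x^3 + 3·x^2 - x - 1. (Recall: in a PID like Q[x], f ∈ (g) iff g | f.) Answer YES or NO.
In Q[x] the ideal (g) consists of all multiples of g, so f ∈ (g) iff g | f, i.e. iff the remainder of f on division by g is 0. Divide f by g (g is monic, so eliminate the leading term of the running remainder at each step):
  leading term -x^4: subtract (-x)·g(x) = -x^4 - 3·x^3 + x^2 + x, leaving x^3 + 3·x^2 - x - 1
  leading term x^3: subtract (1)·g(x) = x^3 + 3·x^2 - x - 1, leaving 0
The remainder is 0, so f(x) = g(x) · h(x) with h(x) = 1 - x. Hence g | f, i.e. f ∈ (g).

Final answer: YES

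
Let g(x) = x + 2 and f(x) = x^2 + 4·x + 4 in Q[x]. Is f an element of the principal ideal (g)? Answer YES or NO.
YES

In Q[x] the ideal (g) consists of all multiples of g, so f ∈ (g) iff g | f, i.e. iff the remainder of f on division by g is 0. Divide f by g (g is monic, so eliminate the leading term of the running remainder at each step):
  leading term x^2: subtract (x)·g(x) = x^2 + 2·x, leaving 2·x + 4
  leading term 2·x: subtract (2)·g(x) = 2·x + 4, leaving 0
The remainder is 0, so f(x) = g(x) · h(x) with h(x) = x + 2. Hence g | f, i.e. f ∈ (g).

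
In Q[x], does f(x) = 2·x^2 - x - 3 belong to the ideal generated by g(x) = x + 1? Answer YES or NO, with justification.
YES

In Q[x] the ideal (g) consists of all multiples of g, so f ∈ (g) iff g | f, i.e. iff the remainder of f on division by g is 0. Divide f by g (g is monic, so eliminate the leading term of the running remainder at each step):
  leading term 2·x^2: subtract (2·x)·g(x) = 2·x^2 + 2·x, leaving -3·x - 3
  leading term -3·x: subtract (-3)·g(x) = -3·x - 3, leaving 0
The remainder is 0, so f(x) = g(x) · h(x) with h(x) = 2·x - 3. Hence g | f, i.e. f ∈ (g).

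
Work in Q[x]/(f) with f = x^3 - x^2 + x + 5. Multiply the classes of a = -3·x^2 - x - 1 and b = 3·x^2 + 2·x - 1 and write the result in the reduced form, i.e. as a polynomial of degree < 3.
First multiply in Q[x] without reducing: a · b = -9·x^4 - 9·x^3 - 2·x^2 - x + 1. Now divide by f(x) = x^3 - x^2 + x + 5, eliminating the leading term at each step:
  leading term -9·x^4: subtract (-9·x)·f(x) = -9·x^4 + 9·x^3 - 9·x^2 - 45·x, leaving -18·x^3 + 7·x^2 + 44·x + 1
  leading term -18·x^3: subtract (-18)·f(x) = -18·x^3 + 18·x^2 - 18·x - 90, leaving -11·x^2 + 62·x + 91
The degree is now < 3, so this is the remainder. Hence a · b ≡ -11·x^2 + 62·x + 91 in Q[x]/(f).

Final answer: a · b ≡ -11·x^2 + 62·x + 91 (mod f(x))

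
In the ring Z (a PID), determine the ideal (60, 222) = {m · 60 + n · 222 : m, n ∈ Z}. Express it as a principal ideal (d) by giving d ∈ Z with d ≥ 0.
In the PID Z, (a, b) is generated by gcd(a, b). Compute gcd(222, 60) with the extended Euclidean algorithm, tracking rows (r, s, t) with s·222 + t·60 = r:
  row A: (222, 1, 0)   [1·222 + 0·60 = 222]
  row B: (60, 0, 1)   [0·222 + 1·60 = 60]
  222 = 3·60 + 42   → row C = row A − 3·row B = (42, 1, −3)   [check: 1·222 − 3·60 = 42]
  60 = 1·42 + 18   → row D = row B − 1·row C = (18, −1, 4)   [check: −1·222 + 4·60 = 18]
  42 = 2·18 + 6   → row E = row C − 2·row D = (6, 3, −11)   [check: 3·222 − 11·60 = 6]
  18 = 3·6 + 0   → remainder 0, stop. gcd = 6 (last nonzero row E).
So gcd(60, 222) = 6, with Bézout identity 3·222 − 11·60 = 6. Containment (⊇): the Bézout identity exhibits 6 as an element of (60, 222), giving (6) ⊆ (60, 222). Containment (⊆): since 6 | 60 and 6 | 222 (60 = 6·10, 222 = 6·37), every Z-linear combination of 60 and 222 is divisible by 6, so (60, 222) ⊆ (6). Therefore (60, 222) = (6), d = 6.

Final answer: (60, 222) = (6); d = 6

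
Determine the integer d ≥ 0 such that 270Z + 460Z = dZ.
(270, 460) = (10); d = 10

In the PID Z, (a, b) is generated by gcd(a, b). Compute gcd(460, 270) with the extended Euclidean algorithm, tracking rows (r, s, t) with s·460 + t·270 = r:
  row A: (460, 1, 0)   [1·460 + 0·270 = 460]
  row B: (270, 0, 1)   [0·460 + 1·270 = 270]
  460 = 1·270 + 190   → row C = row A − 1·row B = (190, 1, −1)   [check: 1·460 − 1·270 = 190]
  270 = 1·190 + 80   → row D = row B − 1·row C = (80, −1, 2)   [check: −1·460 + 2·270 = 80]
  190 = 2·80 + 30   → row E = row C − 2·row D = (30, 3, −5)   [check: 3·460 − 5·270 = 30]
  80 = 2·30 + 20   → row F = row D − 2·row E = (20, −7, 12)   [check: −7·460 + 12·270 = 20]
  30 = 1·20 + 10   → row G = row E − 1·row F = (10, 10, −17)   [check: 10·460 − 17·270 = 10]
  20 = 2·10 + 0   → remainder 0, stop. gcd = 10 (last nonzero row G).
So gcd(270, 460) = 10, with Bézout identity 10·460 − 17·270 = 10. Containment (⊇): the Bézout identity exhibits 10 as an element of (270, 460), giving (10) ⊆ (270, 460). Containment (⊆): since 10 | 270 and 10 | 460 (270 = 10·27, 460 = 10·46), every Z-linear combination of 270 and 460 is divisible by 10, so (270, 460) ⊆ (10). Therefore (270, 460) = (10), d = 10.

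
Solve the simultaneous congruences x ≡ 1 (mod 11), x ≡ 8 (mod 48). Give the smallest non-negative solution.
The moduli 11, 48 are pairwise coprime, so by the CRT there is a unique solution mod 11·48 = 528.
Solve by successive substitution. Start with x ≡ 1 (mod 11).
  Combine with x ≡ 8 (mod 48): write x = 1 + 11·t and require 1 + 11·t ≡ 8 (mod 48), i.e. 11·t ≡ 8 − 1 ≡ 7 (mod 48). Since 11^(−1) ≡ 35 (mod 48), t ≡ 35·7 ≡ 5 (mod 48). So x ≡ 1 + 11·5 = 56 (mod 528).
Unique solution in [0, 528): x = 56.

Final answer: x ≡ 56 (mod 528); the representative in [0, 528) is 56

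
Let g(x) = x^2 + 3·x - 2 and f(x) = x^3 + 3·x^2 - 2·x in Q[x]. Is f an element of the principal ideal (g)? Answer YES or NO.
YES

In Q[x] the ideal (g) consists of all multiples of g, so f ∈ (g) iff g | f, i.e. iff the remainder of f on division by g is 0. Divide f by g (g is monic, so eliminate the leading term of the running remainder at each step):
  leading term x^3: subtract (x)·g(x) = x^3 + 3·x^2 - 2·x, leaving 0
The remainder is 0, so f(x) = g(x) · h(x) with h(x) = x. Hence g | f, i.e. f ∈ (g).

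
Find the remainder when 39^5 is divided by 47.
38

Use repeated squaring. Binary(5) = 101. Walk through the bits of the exponent 5 left-to-right: at each bit after the leading one, square the running value, then multiply by 39 if the bit is 1 (always reducing mod 47):
  bit 1 = 1 (leading): start with 39.
  bit 2 = 0: square 39^2 = 1521 ≡ 17 (mod 47).
  bit 3 = 1: square 17^2 = 289 ≡ 7; bit is 1, so multiply 7·39 = 273 ≡ 38 (mod 47).
Final value: 39^5 ≡ 38 (mod 47).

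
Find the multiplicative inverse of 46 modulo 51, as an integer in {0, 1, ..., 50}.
46^(−1) ≡ 10 (mod 51)

Apply the extended Euclidean algorithm to (51, 46), tracking rows (r, s, t) with s·51 + t·46 = r. Each division r_prev = q·r_cur + r_new produces the new row as (previous row) − q·(current row):
  row A: (51, 1, 0)   [1·51 + 0·46 = 51]
  row B: (46, 0, 1)   [0·51 + 1·46 = 46]
  51 = 1·46 + 5   → row C = row A − 1·row B = (5, 1, −1)   [check: 1·51 − 1·46 = 5]
  46 = 9·5 + 1   → row D = row B − 9·row C = (1, −9, 10)   [check: −9·51 + 10·46 = 1]
  5 = 5·1 + 0   → remainder 0, stop. gcd = 1 (last nonzero row D).
The gcd is 1, so 46 is invertible mod 51. The last nonzero row gives −9·51 + 10·46 = 1, so t = 10. So 46^(−1) ≡ 10 (mod 51). Verify: 46 · 10 = 460 ≡ 1 (mod 51). ✓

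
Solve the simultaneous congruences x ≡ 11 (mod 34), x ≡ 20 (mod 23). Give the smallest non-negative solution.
x ≡ 181 (mod 782); the representative in [0, 782) is 181

The moduli 34, 23 are pairwise coprime, so by the CRT there is a unique solution mod 34·23 = 782.
Solve by successive substitution. Start with x ≡ 11 (mod 34).
  Combine with x ≡ 20 (mod 23): write x = 11 + 34·t and require 11 + 34·t ≡ 20 (mod 23), i.e. 34·t ≡ 20 − 11 ≡ 9 (mod 23). Since 34^(−1) ≡ 21 (mod 23) (34 ≡ 11 (mod 23)), t ≡ 21·9 ≡ 5 (mod 23). So x ≡ 11 + 34·5 = 181 (mod 782).
Unique solution in [0, 782): x = 181.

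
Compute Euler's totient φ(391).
φ is multiplicative, with φ(p^e) = p^e − p^(e−1). Factorise 391 = 17 · 23. Then
  φ(391) = (17 − 1) · (23 − 1) = 16 · 22 = 352.

Final answer: φ(391) = 352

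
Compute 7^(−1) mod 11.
Apply the extended Euclidean algorithm to (11, 7), tracking rows (r, s, t) with s·11 + t·7 = r. Each division r_prev = q·r_cur + r_new produces the new row as (previous row) − q·(current row):
  row A: (11, 1, 0)   [1·11 + 0·7 = 11]
  row B: (7, 0, 1)   [0·11 + 1·7 = 7]
  11 = 1·7 + 4   → row C = row A − 1·row B = (4, 1, −1)   [check: 1·11 − 1·7 = 4]
  7 = 1·4 + 3   → row D = row B − 1·row C = (3, −1, 2)   [check: −1·11 + 2·7 = 3]
  4 = 1·3 + 1   → row E = row C − 1·row D = (1, 2, −3)   [check: 2·11 − 3·7 = 1]
  3 = 3·1 + 0   → remainder 0, stop. gcd = 1 (last nonzero row E).
The gcd is 1, so 7 is invertible mod 11. The last nonzero row gives 2·11 − 3·7 = 1, so t = −3. So 7^(−1) ≡ −3 ≡ 8 (mod 11). Verify: 7 · 8 = 56 ≡ 1 (mod 11). ✓

Final answer: 7^(−1) ≡ 8 (mod 11)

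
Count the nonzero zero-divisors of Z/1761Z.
In Z/1761Z each nonzero element is either a unit (gcd with 1761 is 1) or a zero-divisor (gcd > 1). The number of units is φ(1761): factorise 1761 = 3 · 587, so φ(1761) = (3 − 1) · (587 − 1) = 2 · 586 = 1172. The nonzero elements number 1761 − 1 = 1760. Hence the nonzero zero-divisors number 1760 − 1172 = 588.

Final answer: Z/1761Z has 588 nonzero zero-divisors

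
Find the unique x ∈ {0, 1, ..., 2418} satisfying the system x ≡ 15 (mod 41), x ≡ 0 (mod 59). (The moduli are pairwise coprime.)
The moduli 41, 59 are pairwise coprime, so by the CRT there is a unique solution mod 41·59 = 2419.
Solve by successive substitution. Start with x ≡ 15 (mod 41).
  Combine with x ≡ 0 (mod 59): write x = 15 + 41·t and require 15 + 41·t ≡ 0 (mod 59), i.e. 41·t ≡ 0 − 15 ≡ 44 (mod 59). Since 41^(−1) ≡ 36 (mod 59), t ≡ 36·44 ≡ 50 (mod 59). So x ≡ 15 + 41·50 = 2065 (mod 2419).
Unique solution in [0, 2419): x = 2065.

Final answer: x ≡ 2065 (mod 2419); the representative in [0, 2419) is 2065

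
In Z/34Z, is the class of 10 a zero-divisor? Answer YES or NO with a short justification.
YES

gcd(10, 34) = 2 > 1, so 10 is not a unit in Z/34Z. In Z/nZ every nonzero non-unit is a zero-divisor: explicitly, take b = 34/gcd = 17 ≠ 0 (mod 34); then 10·17 = 170 = 5·34, i.e. 10·17 ≡ 0 (mod 34). So 10 is a zero-divisor.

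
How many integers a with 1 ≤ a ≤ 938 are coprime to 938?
The number of a ∈ {1, ..., 938} with gcd(a, 938) = 1 is by definition Euler's totient φ(938). φ is multiplicative, with φ(p^e) = p^e − p^(e−1). Factorise 938 = 2 · 7 · 67. Then
  φ(938) = (2 − 1) · (7 − 1) · (67 − 1) = 1 · 6 · 66 = 396.
So there are 396 such integers.

Final answer: 396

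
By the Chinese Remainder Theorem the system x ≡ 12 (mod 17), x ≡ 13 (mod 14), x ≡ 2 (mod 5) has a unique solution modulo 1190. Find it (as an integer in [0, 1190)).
The moduli 17, 14, 5 are pairwise coprime, so by the CRT there is a unique solution mod 17·14·5 = 1190.
Solve by successive substitution. Start with x ≡ 12 (mod 17).
  Combine with x ≡ 13 (mod 14): write x = 12 + 17·t and require 12 + 17·t ≡ 13 (mod 14), i.e. 17·t ≡ 13 − 12 ≡ 1 (mod 14). Since 17^(−1) ≡ 5 (mod 14) (17 ≡ 3 (mod 14)), t ≡ 5·1 ≡ 5 (mod 14). So x ≡ 12 + 17·5 = 97 (mod 238).
  Combine with x ≡ 2 (mod 5): write x = 97 + 238·t and require 97 + 238·t ≡ 2 (mod 5), i.e. 238·t ≡ 2 − 97 ≡ 0 (mod 5). Since 238^(−1) ≡ 2 (mod 5) (238 ≡ 3 (mod 5)), t ≡ 2·0 ≡ 0 (mod 5). So x ≡ 97 + 238·0 = 97 (mod 1190).
Unique solution in [0, 1190): x = 97.

Final answer: x ≡ 97 (mod 1190); the representative in [0, 1190) is 97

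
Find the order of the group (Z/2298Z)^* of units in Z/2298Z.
|(Z/2298Z)^*| = 764

(Z/2298Z)^* consists of the classes a with gcd(a, 2298) = 1, so its order is φ(2298). φ is multiplicative, with φ(p^e) = p^e − p^(e−1). Factorise 2298 = 2 · 3 · 383. Then
  φ(2298) = (2 − 1) · (3 − 1) · (383 − 1) = 1 · 2 · 382 = 764.
Thus |(Z/2298Z)^*| = 764.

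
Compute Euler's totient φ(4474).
φ(4474) = 2236

φ is multiplicative, with φ(p^e) = p^e − p^(e−1). Factorise 4474 = 2 · 2237. Then
  φ(4474) = (2 − 1) · (2237 − 1) = 1 · 2236 = 2236.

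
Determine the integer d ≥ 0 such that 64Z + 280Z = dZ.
In the PID Z, (a, b) is generated by gcd(a, b). Compute gcd(280, 64) with the extended Euclidean algorithm, tracking rows (r, s, t) with s·280 + t·64 = r:
  row A: (280, 1, 0)   [1·280 + 0·64 = 280]
  row B: (64, 0, 1)   [0·280 + 1·64 = 64]
  280 = 4·64 + 24   → row C = row A − 4·row B = (24, 1, −4)   [check: 1·280 − 4·64 = 24]
  64 = 2·24 + 16   → row D = row B − 2·row C = (16, −2, 9)   [check: −2·280 + 9·64 = 16]
  24 = 1·16 + 8   → row E = row C − 1·row D = (8, 3, −13)   [check: 3·280 − 13·64 = 8]
  16 = 2·8 + 0   → remainder 0, stop. gcd = 8 (last nonzero row E).
So gcd(64, 280) = 8, with Bézout identity 3·280 − 13·64 = 8. Containment (⊇): the Bézout identity exhibits 8 as an element of (64, 280), giving (8) ⊆ (64, 280). Containment (⊆): since 8 | 64 and 8 | 280 (64 = 8·8, 280 = 8·35), every Z-linear combination of 64 and 280 is divisible by 8, so (64, 280) ⊆ (8). Therefore (64, 280) = (8), d = 8.

Final answer: (64, 280) = (8); d = 8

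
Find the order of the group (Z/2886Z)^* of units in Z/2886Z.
|(Z/2886Z)^*| = 864

(Z/2886Z)^* consists of the classes a with gcd(a, 2886) = 1, so its order is φ(2886). φ is multiplicative, with φ(p^e) = p^e − p^(e−1). Factorise 2886 = 2 · 3 · 13 · 37. Then
  φ(2886) = (2 − 1) · (3 − 1) · (13 − 1) · (37 − 1) = 1 · 2 · 12 · 36 = 864.
Thus |(Z/2886Z)^*| = 864.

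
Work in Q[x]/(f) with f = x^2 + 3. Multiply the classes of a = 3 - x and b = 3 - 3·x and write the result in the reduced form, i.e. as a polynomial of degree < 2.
a · b ≡ -12·x (mod f(x))

First multiply in Q[x] without reducing: a · b = 3·x^2 - 12·x + 9. Now divide by f(x) = x^2 + 3, eliminating the leading term at each step:
  leading term 3·x^2: subtract (3)·f(x) = 3·x^2 + 9, leaving -12·x
The degree is now < 2, so this is the remainder. Hence a · b ≡ -12·x in Q[x]/(f).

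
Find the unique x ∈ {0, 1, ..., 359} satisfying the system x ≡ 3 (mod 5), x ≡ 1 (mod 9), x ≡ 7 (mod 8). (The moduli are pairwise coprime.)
x ≡ 343 (mod 360); the representative in [0, 360) is 343

The moduli 5, 9, 8 are pairwise coprime, so by the CRT there is a unique solution mod 5·9·8 = 360.
Solve by successive substitution. Start with x ≡ 3 (mod 5).
  Combine with x ≡ 1 (mod 9): write x = 3 + 5·t and require 3 + 5·t ≡ 1 (mod 9), i.e. 5·t ≡ 1 − 3 ≡ 7 (mod 9). Since 5^(−1) ≡ 2 (mod 9), t ≡ 2·7 ≡ 5 (mod 9). So x ≡ 3 + 5·5 = 28 (mod 45).
  Combine with x ≡ 7 (mod 8): write x = 28 + 45·t and require 28 + 45·t ≡ 7 (mod 8), i.e. 45·t ≡ 7 − 28 ≡ 3 (mod 8). Since 45^(−1) ≡ 5 (mod 8) (45 ≡ 5 (mod 8)), t ≡ 5·3 ≡ 7 (mod 8). So x ≡ 28 + 45·7 = 343 (mod 360).
Unique solution in [0, 360): x = 343.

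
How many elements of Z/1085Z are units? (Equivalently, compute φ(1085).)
Z/1085Z has φ(1085) = 720 units

An element a ∈ Z/1085Z is a unit iff gcd(a, 1085) = 1, so the number of units is φ(1085). φ is multiplicative, with φ(p^e) = p^e − p^(e−1). Factorise 1085 = 5 · 7 · 31. Then
  φ(1085) = (5 − 1) · (7 − 1) · (31 − 1) = 4 · 6 · 30 = 720.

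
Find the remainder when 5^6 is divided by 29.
Use repeated squaring. Binary(6) = 110. Walk through the bits of the exponent 6 left-to-right: at each bit after the leading one, square the running value, then multiply by 5 if the bit is 1 (always reducing mod 29):
  bit 1 = 1 (leading): start with 5.
  bit 2 = 1: square 5^2 = 25; bit is 1, so multiply 25·5 = 125 ≡ 9 (mod 29).
  bit 3 = 0: square 9^2 = 81 ≡ 23 (mod 29).
Final value: 5^6 ≡ 23 (mod 29).

Final answer: 23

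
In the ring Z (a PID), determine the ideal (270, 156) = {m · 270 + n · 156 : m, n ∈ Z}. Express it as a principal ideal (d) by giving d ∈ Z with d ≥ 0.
In the PID Z, (a, b) is generated by gcd(a, b). Compute gcd(270, 156) with the extended Euclidean algorithm, tracking rows (r, s, t) with s·270 + t·156 = r:
  row A: (270, 1, 0)   [1·270 + 0·156 = 270]
  row B: (156, 0, 1)   [0·270 + 1·156 = 156]
  270 = 1·156 + 114   → row C = row A − 1·row B = (114, 1, −1)   [check: 1·270 − 1·156 = 114]
  156 = 1·114 + 42   → row D = row B − 1·row C = (42, −1, 2)   [check: −1·270 + 2·156 = 42]
  114 = 2·42 + 30   → row E = row C − 2·row D = (30, 3, −5)   [check: 3·270 − 5·156 = 30]
  42 = 1·30 + 12   → row F = row D − 1·row E = (12, −4, 7)   [check: −4·270 + 7·156 = 12]
  30 = 2·12 + 6   → row G = row E − 2·row F = (6, 11, −19)   [check: 11·270 − 19·156 = 6]
  12 = 2·6 + 0   → remainder 0, stop. gcd = 6 (last nonzero row G).
So gcd(270, 156) = 6, with Bézout identity 11·270 − 19·156 = 6. Containment (⊇): the Bézout identity exhibits 6 as an element of (270, 156), giving (6) ⊆ (270, 156). Containment (⊆): since 6 | 270 and 6 | 156 (270 = 6·45, 156 = 6·26), every Z-linear combination of 270 and 156 is divisible by 6, so (270, 156) ⊆ (6). Therefore (270, 156) = (6), d = 6.

Final answer: (270, 156) = (6); d = 6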